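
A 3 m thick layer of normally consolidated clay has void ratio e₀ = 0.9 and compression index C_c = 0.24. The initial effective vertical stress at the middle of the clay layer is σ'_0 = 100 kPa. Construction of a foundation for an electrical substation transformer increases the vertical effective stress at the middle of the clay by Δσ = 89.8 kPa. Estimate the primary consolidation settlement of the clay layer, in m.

S_c ≈ 0.105 m

Final effective stress: σ'_f = σ'_0 + Δσ = 100 + 89.8 = 189.8 kPa.
Normally consolidated clay, so the full stress increment lies on the virgin compression line:
S_c = C_c·H/(1+e₀)·log₁₀(σ'_f/σ'_0) = 0.24×3/(1+0.9)×log₁₀(189.8/100)
    = 0.37895 × 0.2783 = 0.1055 m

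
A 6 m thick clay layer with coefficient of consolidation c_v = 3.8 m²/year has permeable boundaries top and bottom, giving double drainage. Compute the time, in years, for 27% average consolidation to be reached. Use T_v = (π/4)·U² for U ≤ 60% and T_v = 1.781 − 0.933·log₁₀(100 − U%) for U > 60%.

t ≈ 0.136 years

Drainage path length: H_d = H/2 = 3 m (double drainage).
U ≤ 60%: T_v = (π/4)·U² = (π/4)×0.27² = 0.057256.
t = T_v·H_d²/c_v = 0.057256×3²/3.8 = 0.1356 years.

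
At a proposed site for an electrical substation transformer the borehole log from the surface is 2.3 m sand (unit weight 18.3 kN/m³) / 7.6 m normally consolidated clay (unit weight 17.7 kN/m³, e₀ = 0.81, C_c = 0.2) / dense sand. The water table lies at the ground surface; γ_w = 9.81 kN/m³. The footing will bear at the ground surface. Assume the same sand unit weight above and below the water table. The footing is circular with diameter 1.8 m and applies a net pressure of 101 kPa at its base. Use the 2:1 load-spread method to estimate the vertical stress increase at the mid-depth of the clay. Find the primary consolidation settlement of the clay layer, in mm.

Mid-depth of clay below the ground surface: z = 2.3 + 7.6/2 = 6.1 m.
Total vertical stress at mid-clay: σ_v = 18.3×2.3 + 17.7×3.8 = 109.35 kPa.
Pore pressure: u = 9.81×(6.1 − 0) = 59.841 kPa.
Initial effective stress: σ'_0 = σ_v − u = 109.35 − 59.841 = 49.509 kPa.
Stress increase at mid-clay by the 2:1 spreading method:
Δσ ≈ qD²/(D+z)² = 101×1.8²/(1.8+6.1)² = 5.2434 kPa
Final effective stress: σ'_f = σ'_0 + Δσ = 49.509 + 5.2434 = 54.752 kPa.
Normally consolidated clay, so the full stress increment lies on the virgin compression line:
S_c = C_c·H/(1+e₀)·log₁₀(σ'_f/σ'_0) = 0.2×7.6/(1+0.81)×log₁₀(54.752/49.509)
    = 0.83978 × 0.043716 = 0.03671 m

S_c ≈ 36.7 mm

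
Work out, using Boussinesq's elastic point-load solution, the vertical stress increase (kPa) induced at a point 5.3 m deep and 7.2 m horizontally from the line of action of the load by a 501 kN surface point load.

Boussinesq vertical stress below a point load on an elastic half-space:
Δσ_z = 3P/(2πz²) · [1 + (r/z)²]^(−5/2)
r/z = 7.2/5.3 = 1.3585; [1+(r/z)²]^(−5/2) = 0.073216.
Δσ_z = 3×501/(2π×5.3²) × 0.073216 = 8.5158 × 0.073216 = 0.6235 kPa

Δσ_z ≈ 0.623 kPa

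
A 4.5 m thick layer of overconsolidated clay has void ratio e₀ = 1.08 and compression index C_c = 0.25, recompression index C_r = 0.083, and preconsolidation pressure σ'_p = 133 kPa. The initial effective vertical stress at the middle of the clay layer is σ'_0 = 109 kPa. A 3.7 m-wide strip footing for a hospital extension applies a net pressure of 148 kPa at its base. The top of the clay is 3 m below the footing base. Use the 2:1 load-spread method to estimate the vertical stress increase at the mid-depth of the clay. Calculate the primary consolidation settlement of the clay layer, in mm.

S_c ≈ 73.4 mm

Mid-depth of clay below the footing base: z = 3 + 4.5/2 = 5.25 m.
Stress increase at mid-clay by the 2:1 spreading method:
Δσ = qB/(B+z) = 148×3.7/(3.7+5.25) = 61.184 kPa
Final effective stress: σ'_f = 109 + 61.184 = 170.18 kPa.
σ'_f = 170.18 > σ'_p = 133 kPa, so the stress path crosses the preconsolidation pressure — recompression up to σ'_p, then virgin compression beyond:
S_c = H/(1+e₀)·[C_r·log₁₀(σ'_p/σ'_0) + C_c·log₁₀(σ'_f/σ'_p)]
    = 4.5/2.08 × [0.083×log₁₀(133/109) + 0.25×log₁₀(170.18/133)]
    = 2.1635 × [0.0071733 + 0.026764] = 0.07342 m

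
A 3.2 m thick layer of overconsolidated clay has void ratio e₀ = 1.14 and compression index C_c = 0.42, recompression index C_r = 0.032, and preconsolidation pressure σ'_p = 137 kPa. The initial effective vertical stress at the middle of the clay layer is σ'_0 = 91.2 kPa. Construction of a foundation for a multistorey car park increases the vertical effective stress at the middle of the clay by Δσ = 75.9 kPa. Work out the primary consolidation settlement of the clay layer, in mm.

S_c ≈ 62.6 mm

Final effective stress: σ'_f = 91.2 + 75.9 = 167.1 kPa.
σ'_f = 167.1 > σ'_p = 137 kPa, so the stress path crosses the preconsolidation pressure — recompression up to σ'_p, then virgin compression beyond:
S_c = H/(1+e₀)·[C_r·log₁₀(σ'_p/σ'_0) + C_c·log₁₀(σ'_f/σ'_p)]
    = 3.2/2.14 × [0.032×log₁₀(137/91.2) + 0.42×log₁₀(167.1/137)]
    = 1.4953 × [0.0056552 + 0.036227] = 0.06263 m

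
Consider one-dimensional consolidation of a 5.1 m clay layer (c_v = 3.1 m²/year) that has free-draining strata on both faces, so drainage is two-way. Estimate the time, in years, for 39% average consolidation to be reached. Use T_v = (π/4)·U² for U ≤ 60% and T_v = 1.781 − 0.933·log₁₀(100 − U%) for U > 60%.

t ≈ 0.251 years

Drainage path length: H_d = H/2 = 2.55 m (double drainage).
U ≤ 60%: T_v = (π/4)·U² = (π/4)×0.39² = 0.11946.
t = T_v·H_d²/c_v = 0.11946×2.55²/3.1 = 0.2506 years.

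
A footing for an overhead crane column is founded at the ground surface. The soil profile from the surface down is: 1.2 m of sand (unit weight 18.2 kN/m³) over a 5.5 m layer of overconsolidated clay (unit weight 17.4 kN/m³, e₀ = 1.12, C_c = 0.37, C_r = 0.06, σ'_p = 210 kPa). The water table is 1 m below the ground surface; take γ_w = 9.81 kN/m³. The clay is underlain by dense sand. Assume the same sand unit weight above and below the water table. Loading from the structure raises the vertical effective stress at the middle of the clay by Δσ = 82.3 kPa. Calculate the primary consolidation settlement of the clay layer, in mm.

S_c ≈ 74.7 mm

Mid-depth of clay below the ground surface: z = 1.2 + 5.5/2 = 3.95 m.
Total vertical stress at mid-clay: σ_v = 18.2×1.2 + 17.4×2.75 = 69.69 kPa.
Pore pressure: u = 9.81×(3.95 − 1) = 28.94 kPa.
Initial effective stress: σ'_0 = σ_v − u = 69.69 − 28.94 = 40.75 kPa.
Final effective stress: σ'_f = 40.75 + 82.3 = 123.05 kPa.
σ'_f = 123.05 ≤ σ'_p = 210 kPa, so the clay remains overconsolidated and only the recompression index applies:
S_c = C_r·H/(1+e₀)·log₁₀(σ'_f/σ'_0) = 0.06×5.5/2.12×log₁₀(123.05/40.75)
    = 0.15566 × 0.47995 = 0.07471 m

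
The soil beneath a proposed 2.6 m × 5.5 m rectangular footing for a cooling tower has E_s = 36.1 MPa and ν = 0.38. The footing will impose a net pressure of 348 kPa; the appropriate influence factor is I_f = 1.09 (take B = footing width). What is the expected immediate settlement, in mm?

S_e ≈ 23.4 mm

Immediate (elastic) settlement: S_e = q·B·(1−ν²)/E_s · I_f.
E_s = 36.1 MPa = 36100 kPa.
S_e = 348 × 2.6 × (1 − 0.38²) / 36100 × 1.09
    = 348 × 2.6 × 0.8556 / 36100 × 1.09
    = 0.02337 m = 23.37 mm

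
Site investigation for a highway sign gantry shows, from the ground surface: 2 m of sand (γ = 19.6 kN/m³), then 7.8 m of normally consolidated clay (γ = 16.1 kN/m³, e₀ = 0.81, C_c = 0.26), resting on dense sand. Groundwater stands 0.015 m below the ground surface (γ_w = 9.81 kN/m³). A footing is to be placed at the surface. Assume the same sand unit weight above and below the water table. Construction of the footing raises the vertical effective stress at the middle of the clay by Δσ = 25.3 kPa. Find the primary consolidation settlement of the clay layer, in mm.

S_c ≈ 220 mm

Mid-depth of clay below the ground surface: z = 2 + 7.8/2 = 5.9 m.
Total vertical stress at mid-clay: σ_v = 19.6×2 + 16.1×3.9 = 101.99 kPa.
Pore pressure: u = 9.81×(5.9 − 0.015) = 57.732 kPa.
Initial effective stress: σ'_0 = σ_v − u = 101.99 − 57.732 = 44.258 kPa.
Final effective stress: σ'_f = σ'_0 + Δσ = 44.258 + 25.3 = 69.558 kPa.
Normally consolidated clay, so the full stress increment lies on the virgin compression line:
S_c = C_c·H/(1+e₀)·log₁₀(σ'_f/σ'_0) = 0.26×7.8/(1+0.81)×log₁₀(69.558/44.258)
    = 1.1204 × 0.19636 = 0.22 m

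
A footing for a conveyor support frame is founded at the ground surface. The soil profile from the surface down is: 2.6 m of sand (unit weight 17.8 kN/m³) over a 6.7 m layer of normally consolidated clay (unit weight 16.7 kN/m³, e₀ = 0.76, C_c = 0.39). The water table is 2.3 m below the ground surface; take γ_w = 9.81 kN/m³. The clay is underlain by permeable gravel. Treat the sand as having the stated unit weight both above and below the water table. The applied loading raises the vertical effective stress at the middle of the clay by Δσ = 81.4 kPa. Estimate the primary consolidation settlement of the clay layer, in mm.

Mid-depth of clay below the ground surface: z = 2.6 + 6.7/2 = 5.95 m.
Total vertical stress at mid-clay: σ_v = 17.8×2.6 + 16.7×3.35 = 102.22 kPa.
Pore pressure: u = 9.81×(5.95 − 2.3) = 35.806 kPa.
Initial effective stress: σ'_0 = σ_v − u = 102.22 − 35.806 = 66.414 kPa.
Final effective stress: σ'_f = σ'_0 + Δσ = 66.414 + 81.4 = 147.81 kPa.
Normally consolidated clay, so the full stress increment lies on the virgin compression line:
S_c = C_c·H/(1+e₀)·log₁₀(σ'_f/σ'_0) = 0.39×6.7/(1+0.76)×log₁₀(147.81/66.414)
    = 1.4847 × 0.34744 = 0.5158 m

S_c ≈ 516 mm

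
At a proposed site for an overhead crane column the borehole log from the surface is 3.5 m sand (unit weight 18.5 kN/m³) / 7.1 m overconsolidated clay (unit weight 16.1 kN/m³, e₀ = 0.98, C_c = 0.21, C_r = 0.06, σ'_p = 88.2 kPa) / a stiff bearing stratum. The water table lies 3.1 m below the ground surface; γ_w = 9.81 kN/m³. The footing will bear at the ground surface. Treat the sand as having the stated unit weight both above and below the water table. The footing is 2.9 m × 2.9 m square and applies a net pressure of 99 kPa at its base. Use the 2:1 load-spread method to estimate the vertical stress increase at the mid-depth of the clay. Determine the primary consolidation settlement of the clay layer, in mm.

S_c ≈ 17.8 mm

Mid-depth of clay below the ground surface: z = 3.5 + 7.1/2 = 7.05 m.
Total vertical stress at mid-clay: σ_v = 18.5×3.5 + 16.1×3.55 = 121.91 kPa.
Pore pressure: u = 9.81×(7.05 − 3.1) = 38.75 kPa.
Initial effective stress: σ'_0 = σ_v − u = 121.91 − 38.75 = 83.16 kPa.
Stress increase at mid-clay by the 2:1 spreading method:
Δσ = qBL/((B+z)(L+z)) = 99×2.9×2.9/((2.9+7.05)(2.9+7.05)) = 8.4098 kPa
Final effective stress: σ'_f = 83.16 + 8.4098 = 91.57 kPa.
σ'_f = 91.57 > σ'_p = 88.2 kPa, so the stress path crosses the preconsolidation pressure — recompression up to σ'_p, then virgin compression beyond:
S_c = H/(1+e₀)·[C_r·log₁₀(σ'_p/σ'_0) + C_c·log₁₀(σ'_f/σ'_p)]
    = 7.1/1.98 × [0.06×log₁₀(88.2/83.16) + 0.21×log₁₀(91.57/88.2)]
    = 3.5859 × [0.0015332 + 0.0034198] = 0.01776 m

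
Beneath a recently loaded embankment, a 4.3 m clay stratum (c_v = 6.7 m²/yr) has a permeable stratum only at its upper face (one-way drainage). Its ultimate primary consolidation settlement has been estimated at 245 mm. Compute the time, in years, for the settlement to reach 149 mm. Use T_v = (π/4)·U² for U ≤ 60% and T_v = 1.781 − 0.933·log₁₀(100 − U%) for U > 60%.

t ≈ 0.813 years

Drainage path length: H_d = H = 4.3 m (single drainage).
U = S(t)/S_ult = 149/245 = 0.6082.
U > 60%: T_v = 1.781 − 0.933·log₁₀(100 − 60.816) = 0.29463.
t = T_v·H_d²/c_v = 0.29463×4.3²/6.7 = 0.8131 years.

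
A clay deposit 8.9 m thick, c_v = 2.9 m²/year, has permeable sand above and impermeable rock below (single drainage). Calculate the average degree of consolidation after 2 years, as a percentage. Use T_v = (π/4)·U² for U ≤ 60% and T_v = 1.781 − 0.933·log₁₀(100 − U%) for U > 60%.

Drainage path length: H_d = H = 8.9 m (single drainage).
T_v = c_v·t/H_d² = 2.9×2/8.9² = 0.073223.
T_v = 0.073223 corresponds to the U ≤ 60% branch:
U = √(4T_v/π) = 0.3053

U ≈ 30.5 %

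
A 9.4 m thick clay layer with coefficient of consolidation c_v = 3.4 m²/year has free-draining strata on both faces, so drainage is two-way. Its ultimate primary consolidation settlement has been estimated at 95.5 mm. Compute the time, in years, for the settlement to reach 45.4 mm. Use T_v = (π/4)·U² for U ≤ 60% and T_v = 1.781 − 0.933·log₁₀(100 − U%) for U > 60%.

Drainage path length: H_d = H/2 = 4.7 m (double drainage).
U = S(t)/S_ult = 45.4/95.5 = 0.4754.
U ≤ 60%: T_v = (π/4)·U² = (π/4)×0.47539² = 0.1775.
t = T_v·H_d²/c_v = 0.1775×4.7²/3.4 = 1.153 years.

t ≈ 1.15 years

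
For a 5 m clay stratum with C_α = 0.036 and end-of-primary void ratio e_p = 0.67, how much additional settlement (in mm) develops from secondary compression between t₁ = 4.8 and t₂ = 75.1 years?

S_s ≈ 129 mm

Secondary compression: S_s = C_α·H/(1+e_p)·log₁₀(t₂/t₁)
S_s = 0.036×5/(1+0.67)×log₁₀(75.1/4.8)
    = 0.1078 × 1.194 = 0.1287 m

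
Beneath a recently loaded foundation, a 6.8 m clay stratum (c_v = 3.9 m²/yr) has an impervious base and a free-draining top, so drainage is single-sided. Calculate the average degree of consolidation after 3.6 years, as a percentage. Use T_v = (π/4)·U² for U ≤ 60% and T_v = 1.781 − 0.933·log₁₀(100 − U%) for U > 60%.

U ≈ 61.7 %

Drainage path length: H_d = H = 6.8 m (single drainage).
T_v = c_v·t/H_d² = 3.9×3.6/6.8² = 0.30363.
T_v = 0.30363 corresponds to the U > 60% branch:
U = 1 − 10^((1.781 − T_v)/0.933)/100 = 0.6168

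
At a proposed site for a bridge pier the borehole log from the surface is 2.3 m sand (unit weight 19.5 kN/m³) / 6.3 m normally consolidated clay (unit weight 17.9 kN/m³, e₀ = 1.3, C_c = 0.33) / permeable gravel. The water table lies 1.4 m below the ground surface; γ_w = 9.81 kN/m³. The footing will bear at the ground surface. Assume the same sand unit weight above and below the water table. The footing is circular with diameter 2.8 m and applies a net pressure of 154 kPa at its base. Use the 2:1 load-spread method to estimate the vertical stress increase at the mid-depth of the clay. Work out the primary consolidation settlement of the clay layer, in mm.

S_c ≈ 99.5 mm

Mid-depth of clay below the ground surface: z = 2.3 + 6.3/2 = 5.45 m.
Total vertical stress at mid-clay: σ_v = 19.5×2.3 + 17.9×3.15 = 101.23 kPa.
Pore pressure: u = 9.81×(5.45 − 1.4) = 39.73 kPa.
Initial effective stress: σ'_0 = σ_v − u = 101.23 − 39.73 = 61.5 kPa.
Stress increase at mid-clay by the 2:1 spreading method:
Δσ ≈ qD²/(D+z)² = 154×2.8²/(2.8+5.45)² = 17.739 kPa
Final effective stress: σ'_f = σ'_0 + Δσ = 61.5 + 17.739 = 79.239 kPa.
Normally consolidated clay, so the full stress increment lies on the virgin compression line:
S_c = C_c·H/(1+e₀)·log₁₀(σ'_f/σ'_0) = 0.33×6.3/(1+1.3)×log₁₀(79.239/61.5)
    = 0.90391 × 0.11006 = 0.09948 m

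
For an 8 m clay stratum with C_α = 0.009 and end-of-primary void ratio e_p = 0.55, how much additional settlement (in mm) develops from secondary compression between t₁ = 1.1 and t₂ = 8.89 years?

S_s ≈ 42.2 mm

Secondary compression: S_s = C_α·H/(1+e_p)·log₁₀(t₂/t₁)
S_s = 0.009×8/(1+0.55)×log₁₀(8.89/1.1)
    = 0.04645 × 0.9075 = 0.04216 m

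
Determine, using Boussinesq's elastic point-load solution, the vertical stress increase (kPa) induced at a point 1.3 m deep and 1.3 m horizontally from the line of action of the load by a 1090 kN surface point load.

Boussinesq vertical stress below a point load on an elastic half-space:
Δσ_z = 3P/(2πz²) · [1 + (r/z)²]^(−5/2)
r/z = 1.3/1.3 = 1; [1+(r/z)²]^(−5/2) = 0.17678.
Δσ_z = 3×1090/(2π×1.3²) × 0.17678 = 307.95 × 0.17678 = 54.44 kPa

Δσ_z ≈ 54.4 kPa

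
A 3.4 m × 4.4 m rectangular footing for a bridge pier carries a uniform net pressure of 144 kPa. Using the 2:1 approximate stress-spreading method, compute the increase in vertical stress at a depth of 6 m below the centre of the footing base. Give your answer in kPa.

By the 2:1 method the load spreads at 1 horizontal : 2 vertical, so at depth z the loaded area has grown by z in each plan dimension:
Δσ = qBL/((B+z)(L+z)) = 144×3.4×4.4/((3.4+6)(4.4+6)) = 22.036 kPa

Δσ_z ≈ 22 kPa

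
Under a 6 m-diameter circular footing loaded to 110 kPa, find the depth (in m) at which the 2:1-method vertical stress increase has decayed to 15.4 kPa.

2:1 spreading — at depth z the loaded area has grown by z in each plan dimension:
qD²/(D+z)² = Δσ_z ⇒ z = D(√(q/Δσ_z) − 1) = 6×(√(110/15.4) − 1) = 10.04 m

z ≈ 10 m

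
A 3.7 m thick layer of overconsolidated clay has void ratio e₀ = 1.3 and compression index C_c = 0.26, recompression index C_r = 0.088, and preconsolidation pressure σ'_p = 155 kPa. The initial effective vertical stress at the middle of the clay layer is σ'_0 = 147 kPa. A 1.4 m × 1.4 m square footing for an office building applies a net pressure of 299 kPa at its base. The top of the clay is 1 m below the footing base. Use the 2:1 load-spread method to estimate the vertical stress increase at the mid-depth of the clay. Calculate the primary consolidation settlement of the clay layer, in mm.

Mid-depth of clay below the footing base: z = 1 + 3.7/2 = 2.85 m.
Stress increase at mid-clay by the 2:1 spreading method:
Δσ = qBL/((B+z)(L+z)) = 299×1.4×1.4/((1.4+2.85)(1.4+2.85)) = 32.445 kPa
Final effective stress: σ'_f = 147 + 32.445 = 179.44 kPa.
σ'_f = 179.44 > σ'_p = 155 kPa, so the stress path crosses the preconsolidation pressure — recompression up to σ'_p, then virgin compression beyond:
S_c = H/(1+e₀)·[C_r·log₁₀(σ'_p/σ'_0) + C_c·log₁₀(σ'_f/σ'_p)]
    = 3.7/2.3 × [0.088×log₁₀(155/147) + 0.26×log₁₀(179.44/155)]
    = 1.6087 × [0.0020253 + 0.016533] = 0.02985 m

S_c ≈ 29.9 mm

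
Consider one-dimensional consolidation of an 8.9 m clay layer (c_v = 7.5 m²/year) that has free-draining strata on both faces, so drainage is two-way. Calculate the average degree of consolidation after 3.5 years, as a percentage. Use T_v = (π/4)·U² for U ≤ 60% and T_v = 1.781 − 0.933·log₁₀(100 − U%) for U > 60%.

Drainage path length: H_d = H/2 = 4.45 m (double drainage).
T_v = c_v·t/H_d² = 7.5×3.5/4.45² = 1.3256.
T_v = 1.3256 corresponds to the U > 60% branch:
U = 1 − 10^((1.781 − T_v)/0.933)/100 = 0.9692

U ≈ 96.9 %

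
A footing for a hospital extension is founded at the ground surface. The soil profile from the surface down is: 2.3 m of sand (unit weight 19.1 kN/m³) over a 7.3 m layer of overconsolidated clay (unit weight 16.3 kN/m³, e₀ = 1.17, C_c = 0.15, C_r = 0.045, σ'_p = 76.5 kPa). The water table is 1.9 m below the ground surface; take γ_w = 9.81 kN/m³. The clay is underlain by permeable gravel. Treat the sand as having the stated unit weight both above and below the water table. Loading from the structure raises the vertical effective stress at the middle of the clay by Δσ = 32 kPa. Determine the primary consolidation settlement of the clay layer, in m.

S_c ≈ 0.0611 m

Mid-depth of clay below the ground surface: z = 2.3 + 7.3/2 = 5.95 m.
Total vertical stress at mid-clay: σ_v = 19.1×2.3 + 16.3×3.65 = 103.43 kPa.
Pore pressure: u = 9.81×(5.95 − 1.9) = 39.73 kPa.
Initial effective stress: σ'_0 = σ_v − u = 103.43 − 39.73 = 63.7 kPa.
Final effective stress: σ'_f = 63.7 + 32 = 95.7 kPa.
σ'_f = 95.7 > σ'_p = 76.5 kPa, so the stress path crosses the preconsolidation pressure — recompression up to σ'_p, then virgin compression beyond:
S_c = H/(1+e₀)·[C_r·log₁₀(σ'_p/σ'_0) + C_c·log₁₀(σ'_f/σ'_p)]
    = 7.3/2.17 × [0.045×log₁₀(76.5/63.7) + 0.15×log₁₀(95.7/76.5)]
    = 3.3641 × [0.0035785 + 0.014588] = 0.06111 m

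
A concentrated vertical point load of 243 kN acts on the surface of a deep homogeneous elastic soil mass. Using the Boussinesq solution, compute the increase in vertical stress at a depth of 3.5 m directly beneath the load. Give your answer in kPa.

Δσ_z ≈ 9.47 kPa

Boussinesq vertical stress below a point load on an elastic half-space:
Δσ_z = 3P/(2πz²) · [1 + (r/z)²]^(−5/2)
r/z = 0/3.5 = 0; [1+(r/z)²]^(−5/2) = 1.
Δσ_z = 3×243/(2π×3.5²) × 1 = 9.4713 × 1 = 9.471 kPa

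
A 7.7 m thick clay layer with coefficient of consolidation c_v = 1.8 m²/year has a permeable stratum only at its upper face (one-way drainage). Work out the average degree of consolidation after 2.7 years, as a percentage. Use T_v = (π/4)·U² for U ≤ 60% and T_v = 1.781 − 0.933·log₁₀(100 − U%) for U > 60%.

Drainage path length: H_d = H = 7.7 m (single drainage).
T_v = c_v·t/H_d² = 1.8×2.7/7.7² = 0.08197.
T_v = 0.08197 corresponds to the U ≤ 60% branch:
U = √(4T_v/π) = 0.3231

U ≈ 32.3 %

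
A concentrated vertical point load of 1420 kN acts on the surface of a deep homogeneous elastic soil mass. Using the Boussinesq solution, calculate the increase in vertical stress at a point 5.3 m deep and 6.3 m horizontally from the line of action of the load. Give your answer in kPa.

Δσ_z ≈ 2.67 kPa

Boussinesq vertical stress below a point load on an elastic half-space:
Δσ_z = 3P/(2πz²) · [1 + (r/z)²]^(−5/2)
r/z = 6.3/5.3 = 1.1887; [1+(r/z)²]^(−5/2) = 0.11057.
Δσ_z = 3×1420/(2π×5.3²) × 0.11057 = 24.137 × 0.11057 = 2.669 kPa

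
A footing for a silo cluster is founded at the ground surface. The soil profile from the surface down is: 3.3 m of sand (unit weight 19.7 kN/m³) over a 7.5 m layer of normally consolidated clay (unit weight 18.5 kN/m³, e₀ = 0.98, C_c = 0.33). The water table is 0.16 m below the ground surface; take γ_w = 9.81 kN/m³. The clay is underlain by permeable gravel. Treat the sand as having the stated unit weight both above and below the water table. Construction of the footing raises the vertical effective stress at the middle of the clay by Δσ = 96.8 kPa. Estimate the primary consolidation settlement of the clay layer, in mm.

S_c ≈ 486 mm

Mid-depth of clay below the ground surface: z = 3.3 + 7.5/2 = 7.05 m.
Total vertical stress at mid-clay: σ_v = 19.7×3.3 + 18.5×3.75 = 134.38 kPa.
Pore pressure: u = 9.81×(7.05 − 0.16) = 67.591 kPa.
Initial effective stress: σ'_0 = σ_v − u = 134.38 − 67.591 = 66.789 kPa.
Final effective stress: σ'_f = σ'_0 + Δσ = 66.789 + 96.8 = 163.59 kPa.
Normally consolidated clay, so the full stress increment lies on the virgin compression line:
S_c = C_c·H/(1+e₀)·log₁₀(σ'_f/σ'_0) = 0.33×7.5/(1+0.98)×log₁₀(163.59/66.789)
    = 1.25 × 0.38905 = 0.4863 m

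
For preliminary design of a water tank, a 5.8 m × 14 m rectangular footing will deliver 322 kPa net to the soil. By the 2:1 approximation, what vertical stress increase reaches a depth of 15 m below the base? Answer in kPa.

By the 2:1 method the load spreads at 1 horizontal : 2 vertical, so at depth z the loaded area has grown by z in each plan dimension:
Δσ = qBL/((B+z)(L+z)) = 322×5.8×14/((5.8+15)(14+15)) = 43.346 kPa

Δσ_z ≈ 43.3 kPa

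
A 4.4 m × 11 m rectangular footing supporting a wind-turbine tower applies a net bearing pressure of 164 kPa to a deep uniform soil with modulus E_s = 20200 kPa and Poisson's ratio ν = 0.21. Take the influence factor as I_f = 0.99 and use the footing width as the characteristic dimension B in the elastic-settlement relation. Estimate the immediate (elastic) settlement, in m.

Immediate (elastic) settlement: S_e = q·B·(1−ν²)/E_s · I_f.
S_e = 164 × 4.4 × (1 − 0.21²) / 20200 × 0.99
    = 164 × 4.4 × 0.9559 / 20200 × 0.99
    = 0.03381 m

S_e ≈ 0.0338 m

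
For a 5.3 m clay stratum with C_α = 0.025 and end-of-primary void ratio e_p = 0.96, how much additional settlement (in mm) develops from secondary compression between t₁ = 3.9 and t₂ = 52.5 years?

S_s ≈ 76.3 mm

Secondary compression: S_s = C_α·H/(1+e_p)·log₁₀(t₂/t₁)
S_s = 0.025×5.3/(1+0.96)×log₁₀(52.5/3.9)
    = 0.0676 × 1.129 = 0.07633 m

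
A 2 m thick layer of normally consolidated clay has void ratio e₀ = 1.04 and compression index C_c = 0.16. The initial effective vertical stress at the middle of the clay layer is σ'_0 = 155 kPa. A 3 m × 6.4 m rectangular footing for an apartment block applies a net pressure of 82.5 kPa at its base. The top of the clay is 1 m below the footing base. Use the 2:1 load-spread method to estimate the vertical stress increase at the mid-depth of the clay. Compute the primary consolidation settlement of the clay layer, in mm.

Mid-depth of clay below the footing base: z = 1 + 2/2 = 2 m.
Stress increase at mid-clay by the 2:1 spreading method:
Δσ = qBL/((B+z)(L+z)) = 82.5×3×6.4/((3+2)(6.4+2)) = 37.714 kPa
Final effective stress: σ'_f = σ'_0 + Δσ = 155 + 37.714 = 192.71 kPa.
Normally consolidated clay, so the full stress increment lies on the virgin compression line:
S_c = C_c·H/(1+e₀)·log₁₀(σ'_f/σ'_0) = 0.16×2/(1+1.04)×log₁₀(192.71/155)
    = 0.15686 × 0.094573 = 0.01483 m

S_c ≈ 14.8 mm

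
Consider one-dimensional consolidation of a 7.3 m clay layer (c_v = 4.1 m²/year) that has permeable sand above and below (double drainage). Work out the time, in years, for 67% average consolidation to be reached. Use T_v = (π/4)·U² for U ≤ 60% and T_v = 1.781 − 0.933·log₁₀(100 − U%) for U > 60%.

Drainage path length: H_d = H/2 = 3.65 m (double drainage).
U > 60%: T_v = 1.781 − 0.933·log₁₀(100 − 67) = 0.36423.
t = T_v·H_d²/c_v = 0.36423×3.65²/4.1 = 1.184 years.

t ≈ 1.18 years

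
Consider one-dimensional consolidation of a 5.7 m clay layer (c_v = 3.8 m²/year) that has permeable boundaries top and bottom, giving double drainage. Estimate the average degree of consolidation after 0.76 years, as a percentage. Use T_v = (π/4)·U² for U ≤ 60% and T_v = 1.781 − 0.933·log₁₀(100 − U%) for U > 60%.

U ≈ 66.3 %

Drainage path length: H_d = H/2 = 2.85 m (double drainage).
T_v = c_v·t/H_d² = 3.8×0.76/2.85² = 0.35556.
T_v = 0.35556 corresponds to the U > 60% branch:
U = 1 − 10^((1.781 − T_v)/0.933)/100 = 0.6629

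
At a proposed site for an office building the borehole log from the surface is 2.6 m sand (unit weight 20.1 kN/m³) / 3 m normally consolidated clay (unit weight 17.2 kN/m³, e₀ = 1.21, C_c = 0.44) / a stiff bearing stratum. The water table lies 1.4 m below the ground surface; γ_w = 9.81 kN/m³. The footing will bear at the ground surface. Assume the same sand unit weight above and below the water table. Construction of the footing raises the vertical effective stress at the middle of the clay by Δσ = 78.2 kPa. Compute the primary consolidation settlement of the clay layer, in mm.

S_c ≈ 239 mm

Mid-depth of clay below the ground surface: z = 2.6 + 3/2 = 4.1 m.
Total vertical stress at mid-clay: σ_v = 20.1×2.6 + 17.2×1.5 = 78.06 kPa.
Pore pressure: u = 9.81×(4.1 − 1.4) = 26.487 kPa.
Initial effective stress: σ'_0 = σ_v − u = 78.06 − 26.487 = 51.573 kPa.
Final effective stress: σ'_f = σ'_0 + Δσ = 51.573 + 78.2 = 129.77 kPa.
Normally consolidated clay, so the full stress increment lies on the virgin compression line:
S_c = C_c·H/(1+e₀)·log₁₀(σ'_f/σ'_0) = 0.44×3/(1+1.21)×log₁₀(129.77/51.573)
    = 0.59729 × 0.40075 = 0.2394 m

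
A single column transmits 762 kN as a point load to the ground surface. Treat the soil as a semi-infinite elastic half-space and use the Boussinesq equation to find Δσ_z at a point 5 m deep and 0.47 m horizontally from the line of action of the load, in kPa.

Δσ_z ≈ 14.2 kPa

Boussinesq vertical stress below a point load on an elastic half-space:
Δσ_z = 3P/(2πz²) · [1 + (r/z)²]^(−5/2)
r/z = 0.47/5 = 0.094; [1+(r/z)²]^(−5/2) = 0.97825.
Δσ_z = 3×762/(2π×5²) × 0.97825 = 14.553 × 0.97825 = 14.24 kPa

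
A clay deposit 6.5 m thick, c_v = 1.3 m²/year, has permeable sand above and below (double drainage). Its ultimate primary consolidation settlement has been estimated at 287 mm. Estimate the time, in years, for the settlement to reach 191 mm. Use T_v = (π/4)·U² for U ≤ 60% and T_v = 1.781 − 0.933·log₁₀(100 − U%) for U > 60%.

t ≈ 2.91 years

Drainage path length: H_d = H/2 = 3.25 m (double drainage).
U = S(t)/S_ult = 191/287 = 0.6655.
U > 60%: T_v = 1.781 − 0.933·log₁₀(100 − 66.551) = 0.35874.
t = T_v·H_d²/c_v = 0.35874×3.25²/1.3 = 2.915 years.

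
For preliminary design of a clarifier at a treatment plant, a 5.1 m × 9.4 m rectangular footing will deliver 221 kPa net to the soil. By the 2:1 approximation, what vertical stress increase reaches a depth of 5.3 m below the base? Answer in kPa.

By the 2:1 method the load spreads at 1 horizontal : 2 vertical, so at depth z the loaded area has grown by z in each plan dimension:
Δσ = qBL/((B+z)(L+z)) = 221×5.1×9.4/((5.1+5.3)(9.4+5.3)) = 69.301 kPa

Δσ_z ≈ 69.3 kPa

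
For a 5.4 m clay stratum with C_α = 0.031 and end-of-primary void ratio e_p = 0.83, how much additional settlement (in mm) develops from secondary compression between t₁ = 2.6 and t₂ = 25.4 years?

S_s ≈ 90.5 mm

Secondary compression: S_s = C_α·H/(1+e_p)·log₁₀(t₂/t₁)
S_s = 0.031×5.4/(1+0.83)×log₁₀(25.4/2.6)
    = 0.09148 × 0.9899 = 0.09055 m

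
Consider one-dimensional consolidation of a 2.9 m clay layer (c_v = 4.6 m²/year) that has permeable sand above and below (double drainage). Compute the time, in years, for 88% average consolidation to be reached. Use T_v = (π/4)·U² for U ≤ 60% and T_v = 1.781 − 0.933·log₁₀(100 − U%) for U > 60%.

t ≈ 0.354 years

Drainage path length: H_d = H/2 = 1.45 m (double drainage).
U > 60%: T_v = 1.781 − 0.933·log₁₀(100 − 88) = 0.77412.
t = T_v·H_d²/c_v = 0.77412×1.45²/4.6 = 0.3538 years.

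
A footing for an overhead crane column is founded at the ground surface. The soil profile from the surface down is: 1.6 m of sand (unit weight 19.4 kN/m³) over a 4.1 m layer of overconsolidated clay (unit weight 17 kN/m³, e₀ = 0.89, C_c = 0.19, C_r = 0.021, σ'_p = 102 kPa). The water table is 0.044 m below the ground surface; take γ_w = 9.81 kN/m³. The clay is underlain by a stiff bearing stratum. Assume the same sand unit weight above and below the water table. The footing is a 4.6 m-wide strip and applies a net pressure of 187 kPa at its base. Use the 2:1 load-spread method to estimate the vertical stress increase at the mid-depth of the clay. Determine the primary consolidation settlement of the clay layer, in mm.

S_c ≈ 73.8 mm

Mid-depth of clay below the ground surface: z = 1.6 + 4.1/2 = 3.65 m.
Total vertical stress at mid-clay: σ_v = 19.4×1.6 + 17×2.05 = 65.89 kPa.
Pore pressure: u = 9.81×(3.65 − 0.044) = 35.375 kPa.
Initial effective stress: σ'_0 = σ_v − u = 65.89 − 35.375 = 30.515 kPa.
Stress increase at mid-clay by the 2:1 spreading method:
Δσ = qB/(B+z) = 187×4.6/(4.6+3.65) = 104.27 kPa
Final effective stress: σ'_f = 30.515 + 104.27 = 134.78 kPa.
σ'_f = 134.78 > σ'_p = 102 kPa, so the stress path crosses the preconsolidation pressure — recompression up to σ'_p, then virgin compression beyond:
S_c = H/(1+e₀)·[C_r·log₁₀(σ'_p/σ'_0) + C_c·log₁₀(σ'_f/σ'_p)]
    = 4.1/1.89 × [0.021×log₁₀(102/30.515) + 0.19×log₁₀(134.78/102)]
    = 2.1693 × [0.011006 + 0.022995] = 0.07376 m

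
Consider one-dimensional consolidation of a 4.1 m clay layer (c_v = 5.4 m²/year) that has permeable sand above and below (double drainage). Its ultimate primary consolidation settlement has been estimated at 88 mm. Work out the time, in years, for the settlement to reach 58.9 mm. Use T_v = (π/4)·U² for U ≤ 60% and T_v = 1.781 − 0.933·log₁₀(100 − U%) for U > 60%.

Drainage path length: H_d = H/2 = 2.05 m (double drainage).
U = S(t)/S_ult = 58.9/88 = 0.6693.
U > 60%: T_v = 1.781 − 0.933·log₁₀(100 − 66.932) = 0.36339.
t = T_v·H_d²/c_v = 0.36339×2.05²/5.4 = 0.2828 years.

t ≈ 0.283 years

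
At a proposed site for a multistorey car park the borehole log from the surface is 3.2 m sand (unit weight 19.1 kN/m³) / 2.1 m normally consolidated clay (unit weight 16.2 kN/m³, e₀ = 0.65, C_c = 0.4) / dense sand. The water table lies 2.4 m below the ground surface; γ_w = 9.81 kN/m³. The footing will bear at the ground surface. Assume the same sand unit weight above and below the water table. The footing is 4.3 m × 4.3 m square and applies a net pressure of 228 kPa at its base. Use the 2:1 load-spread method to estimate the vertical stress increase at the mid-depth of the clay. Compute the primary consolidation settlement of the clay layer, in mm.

S_c ≈ 149 mm

Mid-depth of clay below the ground surface: z = 3.2 + 2.1/2 = 4.25 m.
Total vertical stress at mid-clay: σ_v = 19.1×3.2 + 16.2×1.05 = 78.13 kPa.
Pore pressure: u = 9.81×(4.25 − 2.4) = 18.149 kPa.
Initial effective stress: σ'_0 = σ_v − u = 78.13 − 18.149 = 59.981 kPa.
Stress increase at mid-clay by the 2:1 spreading method:
Δσ = qBL/((B+z)(L+z)) = 228×4.3×4.3/((4.3+4.25)(4.3+4.25)) = 57.669 kPa
Final effective stress: σ'_f = σ'_0 + Δσ = 59.981 + 57.669 = 117.65 kPa.
Normally consolidated clay, so the full stress increment lies on the virgin compression line:
S_c = C_c·H/(1+e₀)·log₁₀(σ'_f/σ'_0) = 0.4×2.1/(1+0.65)×log₁₀(117.65/59.981)
    = 0.50909 × 0.29258 = 0.1489 m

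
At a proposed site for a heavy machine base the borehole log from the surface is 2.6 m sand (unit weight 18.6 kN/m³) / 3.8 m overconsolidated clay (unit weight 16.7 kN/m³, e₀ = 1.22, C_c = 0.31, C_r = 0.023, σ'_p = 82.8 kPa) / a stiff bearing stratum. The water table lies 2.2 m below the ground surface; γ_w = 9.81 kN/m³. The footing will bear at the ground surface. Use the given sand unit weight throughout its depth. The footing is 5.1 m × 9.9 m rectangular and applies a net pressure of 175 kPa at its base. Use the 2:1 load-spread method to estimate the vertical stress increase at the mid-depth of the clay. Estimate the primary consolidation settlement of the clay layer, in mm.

Mid-depth of clay below the ground surface: z = 2.6 + 3.8/2 = 4.5 m.
Total vertical stress at mid-clay: σ_v = 18.6×2.6 + 16.7×1.9 = 80.09 kPa.
Pore pressure: u = 9.81×(4.5 − 2.2) = 22.563 kPa.
Initial effective stress: σ'_0 = σ_v − u = 80.09 − 22.563 = 57.527 kPa.
Stress increase at mid-clay by the 2:1 spreading method:
Δσ = qBL/((B+z)(L+z)) = 175×5.1×9.9/((5.1+4.5)(9.9+4.5)) = 63.916 kPa
Final effective stress: σ'_f = 57.527 + 63.916 = 121.44 kPa.
σ'_f = 121.44 > σ'_p = 82.8 kPa, so the stress path crosses the preconsolidation pressure — recompression up to σ'_p, then virgin compression beyond:
S_c = H/(1+e₀)·[C_r·log₁₀(σ'_p/σ'_0) + C_c·log₁₀(σ'_f/σ'_p)]
    = 3.8/2.22 × [0.023×log₁₀(82.8/57.527) + 0.31×log₁₀(121.44/82.8)]
    = 1.7117 × [0.0036376 + 0.051563] = 0.09449 m

S_c ≈ 94.5 mm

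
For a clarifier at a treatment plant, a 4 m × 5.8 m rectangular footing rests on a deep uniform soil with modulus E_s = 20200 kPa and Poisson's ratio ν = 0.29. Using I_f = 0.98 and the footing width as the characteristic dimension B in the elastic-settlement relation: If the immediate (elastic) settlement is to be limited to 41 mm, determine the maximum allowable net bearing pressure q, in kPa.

S_e = q·B·(1−ν²)/E_s · I_f  ⇒  q = S_e·E_s / (B·(1−ν²)·I_f).
q = 0.041 × 20200 / (4 × 0.9159 × 0.98) = 230.7 kPa

q ≈ 231 kPa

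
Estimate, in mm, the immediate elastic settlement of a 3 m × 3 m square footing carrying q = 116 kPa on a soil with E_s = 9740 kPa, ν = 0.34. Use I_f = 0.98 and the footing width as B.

Immediate (elastic) settlement: S_e = q·B·(1−ν²)/E_s · I_f.
S_e = 116 × 3 × (1 − 0.34²) / 9740 × 0.98
    = 116 × 3 × 0.8844 / 9740 × 0.98
    = 0.03097 m = 30.97 mm

S_e ≈ 31 mm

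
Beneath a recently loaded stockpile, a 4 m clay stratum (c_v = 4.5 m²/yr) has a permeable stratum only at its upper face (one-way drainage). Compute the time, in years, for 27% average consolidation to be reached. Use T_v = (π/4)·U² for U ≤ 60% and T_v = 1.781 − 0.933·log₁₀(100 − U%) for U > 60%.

t ≈ 0.204 years

Drainage path length: H_d = H = 4 m (single drainage).
U ≤ 60%: T_v = (π/4)·U² = (π/4)×0.27² = 0.057256.
t = T_v·H_d²/c_v = 0.057256×4²/4.5 = 0.2036 years.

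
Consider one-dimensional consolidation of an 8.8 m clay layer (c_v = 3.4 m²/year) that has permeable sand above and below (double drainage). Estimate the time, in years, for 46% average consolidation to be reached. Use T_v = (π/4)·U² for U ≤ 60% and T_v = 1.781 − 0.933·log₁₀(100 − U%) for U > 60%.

Drainage path length: H_d = H/2 = 4.4 m (double drainage).
U ≤ 60%: T_v = (π/4)·U² = (π/4)×0.46² = 0.16619.
t = T_v·H_d²/c_v = 0.16619×4.4²/3.4 = 0.9463 years.

t ≈ 0.946 years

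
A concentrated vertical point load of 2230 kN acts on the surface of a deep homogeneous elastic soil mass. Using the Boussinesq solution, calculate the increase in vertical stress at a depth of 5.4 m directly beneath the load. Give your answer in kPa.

Δσ_z ≈ 36.5 kPa

Boussinesq vertical stress below a point load on an elastic half-space:
Δσ_z = 3P/(2πz²) · [1 + (r/z)²]^(−5/2)
r/z = 0/5.4 = 0; [1+(r/z)²]^(−5/2) = 1.
Δσ_z = 3×2230/(2π×5.4²) × 1 = 36.514 × 1 = 36.51 kPa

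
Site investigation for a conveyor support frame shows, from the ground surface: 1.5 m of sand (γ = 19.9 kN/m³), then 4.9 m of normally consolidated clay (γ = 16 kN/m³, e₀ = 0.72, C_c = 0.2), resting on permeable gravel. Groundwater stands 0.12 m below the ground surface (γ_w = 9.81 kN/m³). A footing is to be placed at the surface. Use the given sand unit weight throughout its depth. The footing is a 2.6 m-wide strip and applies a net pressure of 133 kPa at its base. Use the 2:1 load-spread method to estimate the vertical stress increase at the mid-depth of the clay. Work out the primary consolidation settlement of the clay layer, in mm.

Mid-depth of clay below the ground surface: z = 1.5 + 4.9/2 = 3.95 m.
Total vertical stress at mid-clay: σ_v = 19.9×1.5 + 16×2.45 = 69.05 kPa.
Pore pressure: u = 9.81×(3.95 − 0.12) = 37.572 kPa.
Initial effective stress: σ'_0 = σ_v − u = 69.05 − 37.572 = 31.478 kPa.
Stress increase at mid-clay by the 2:1 spreading method:
Δσ = qB/(B+z) = 133×2.6/(2.6+3.95) = 52.794 kPa
Final effective stress: σ'_f = σ'_0 + Δσ = 31.478 + 52.794 = 84.272 kPa.
Normally consolidated clay, so the full stress increment lies on the virgin compression line:
S_c = C_c·H/(1+e₀)·log₁₀(σ'_f/σ'_0) = 0.2×4.9/(1+0.72)×log₁₀(84.272/31.478)
    = 0.56977 × 0.42768 = 0.2437 m

S_c ≈ 244 mm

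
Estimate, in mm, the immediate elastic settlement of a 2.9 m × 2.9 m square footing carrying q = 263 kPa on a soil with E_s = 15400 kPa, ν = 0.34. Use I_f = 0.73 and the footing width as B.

Immediate (elastic) settlement: S_e = q·B·(1−ν²)/E_s · I_f.
S_e = 263 × 2.9 × (1 − 0.34²) / 15400 × 0.73
    = 263 × 2.9 × 0.8844 / 15400 × 0.73
    = 0.03197 m = 31.97 mm

S_e ≈ 32 mm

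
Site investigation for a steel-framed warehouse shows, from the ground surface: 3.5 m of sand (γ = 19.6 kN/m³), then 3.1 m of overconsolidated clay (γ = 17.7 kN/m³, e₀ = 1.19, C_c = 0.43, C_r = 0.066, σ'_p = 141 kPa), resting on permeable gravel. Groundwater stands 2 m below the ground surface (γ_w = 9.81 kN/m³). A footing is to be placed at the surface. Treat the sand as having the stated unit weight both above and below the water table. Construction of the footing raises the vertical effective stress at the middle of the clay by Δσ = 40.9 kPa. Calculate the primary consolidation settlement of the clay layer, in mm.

Mid-depth of clay below the ground surface: z = 3.5 + 3.1/2 = 5.05 m.
Total vertical stress at mid-clay: σ_v = 19.6×3.5 + 17.7×1.55 = 96.035 kPa.
Pore pressure: u = 9.81×(5.05 − 2) = 29.921 kPa.
Initial effective stress: σ'_0 = σ_v − u = 96.035 − 29.921 = 66.114 kPa.
Final effective stress: σ'_f = 66.114 + 40.9 = 107.01 kPa.
σ'_f = 107.01 ≤ σ'_p = 141 kPa, so the clay remains overconsolidated and only the recompression index applies:
S_c = C_r·H/(1+e₀)·log₁₀(σ'_f/σ'_0) = 0.066×3.1/2.19×log₁₀(107.01/66.114)
    = 0.093423 × 0.20913 = 0.01954 m

S_c ≈ 19.5 mm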